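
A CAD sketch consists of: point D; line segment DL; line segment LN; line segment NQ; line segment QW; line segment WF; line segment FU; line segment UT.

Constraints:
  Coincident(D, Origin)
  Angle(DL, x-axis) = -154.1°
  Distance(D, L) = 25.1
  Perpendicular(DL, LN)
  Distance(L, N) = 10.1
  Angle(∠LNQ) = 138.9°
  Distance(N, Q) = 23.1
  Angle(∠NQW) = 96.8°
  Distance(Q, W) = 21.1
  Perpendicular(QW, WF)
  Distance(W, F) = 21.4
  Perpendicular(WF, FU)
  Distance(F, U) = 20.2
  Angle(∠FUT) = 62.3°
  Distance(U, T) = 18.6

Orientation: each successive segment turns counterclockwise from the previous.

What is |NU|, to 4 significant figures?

3.947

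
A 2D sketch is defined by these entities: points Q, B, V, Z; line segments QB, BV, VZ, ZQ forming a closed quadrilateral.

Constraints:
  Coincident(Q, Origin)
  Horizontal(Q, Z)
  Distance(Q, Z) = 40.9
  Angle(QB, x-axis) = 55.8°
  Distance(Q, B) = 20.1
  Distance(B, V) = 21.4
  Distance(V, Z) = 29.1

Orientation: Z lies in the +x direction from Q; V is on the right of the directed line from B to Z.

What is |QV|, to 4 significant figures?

13.09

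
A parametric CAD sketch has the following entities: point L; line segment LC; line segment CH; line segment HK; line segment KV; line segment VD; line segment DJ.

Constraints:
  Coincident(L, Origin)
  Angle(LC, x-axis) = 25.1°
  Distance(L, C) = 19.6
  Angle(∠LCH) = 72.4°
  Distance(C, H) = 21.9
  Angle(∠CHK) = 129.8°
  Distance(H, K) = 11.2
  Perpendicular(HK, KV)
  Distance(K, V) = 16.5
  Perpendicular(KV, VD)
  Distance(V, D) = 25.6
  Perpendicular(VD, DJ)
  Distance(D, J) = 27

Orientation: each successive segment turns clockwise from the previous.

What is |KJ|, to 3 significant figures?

27.7

The perpendicularity gives VD at right angles to KV, so VD runs at 47.3°; with |VD| = 25.6, D = (18.2, 8.37). VD ⟂ DJ, so DJ runs at -42.7°; with |DJ| = 27.0, J = (38.1, -9.94). Then |KJ| = |J − K| = 27.7.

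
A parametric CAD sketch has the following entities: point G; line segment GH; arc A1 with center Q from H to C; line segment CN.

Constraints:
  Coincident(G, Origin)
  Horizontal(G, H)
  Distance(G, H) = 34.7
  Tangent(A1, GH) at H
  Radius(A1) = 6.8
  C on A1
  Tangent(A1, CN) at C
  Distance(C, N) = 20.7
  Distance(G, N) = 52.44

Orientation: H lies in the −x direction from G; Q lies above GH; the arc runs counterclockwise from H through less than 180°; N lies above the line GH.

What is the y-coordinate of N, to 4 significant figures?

25.55

G is at the origin; G and H share the same y with |GH| = 34.7 and H on the −x side, so H = (-34.70, 0.000). Tangency of A1 to GH means the radius QH is perpendicular to GH, so Q = H + (0, 6.8) = (-34.70, 6.800). Since QC ⟂ CN (tangency), |QN| = √(6.8² + 20.7²) = 21.79 regardless of where C sits on A1. So N lies on both circle(G, 52.44) and circle(Q, 21.79); the above-GH intersection is N = (-45.79, 25.55). C is the foot of the tangent from N: C = (-30.22, 11.92).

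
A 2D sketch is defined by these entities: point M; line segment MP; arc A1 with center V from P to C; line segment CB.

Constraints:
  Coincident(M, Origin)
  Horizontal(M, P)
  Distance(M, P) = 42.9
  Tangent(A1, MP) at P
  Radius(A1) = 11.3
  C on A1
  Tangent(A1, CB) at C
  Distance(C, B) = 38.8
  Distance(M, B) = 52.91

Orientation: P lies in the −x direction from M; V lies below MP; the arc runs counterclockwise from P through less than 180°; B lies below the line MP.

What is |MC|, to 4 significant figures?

54.51

M is at the origin; MP is horizontal with |MP| = 42.9 and P on the −x side, so P = (-42.90, 0.000). Tangency of A1 to MP means the radius VP is perpendicular to MP, so V = P + (0, -11.3) = (-42.90, -11.30). Since VC ⟂ CB (tangency), |VB| = √(11.3² + 38.8²) = 40.41 regardless of where C sits on A1. So B lies on both circle(M, 52.91) and circle(V, 40.41); the below-MP intersection is B = (-24.13, -47.09). C is the foot of the tangent from B: C = (-51.04, -19.14).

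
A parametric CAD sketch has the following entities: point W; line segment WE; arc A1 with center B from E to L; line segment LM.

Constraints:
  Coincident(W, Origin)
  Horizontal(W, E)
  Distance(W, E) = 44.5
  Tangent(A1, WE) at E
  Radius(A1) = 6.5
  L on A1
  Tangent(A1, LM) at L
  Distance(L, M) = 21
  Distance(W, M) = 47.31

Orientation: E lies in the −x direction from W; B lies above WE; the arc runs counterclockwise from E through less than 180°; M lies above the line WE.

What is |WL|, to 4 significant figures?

38.57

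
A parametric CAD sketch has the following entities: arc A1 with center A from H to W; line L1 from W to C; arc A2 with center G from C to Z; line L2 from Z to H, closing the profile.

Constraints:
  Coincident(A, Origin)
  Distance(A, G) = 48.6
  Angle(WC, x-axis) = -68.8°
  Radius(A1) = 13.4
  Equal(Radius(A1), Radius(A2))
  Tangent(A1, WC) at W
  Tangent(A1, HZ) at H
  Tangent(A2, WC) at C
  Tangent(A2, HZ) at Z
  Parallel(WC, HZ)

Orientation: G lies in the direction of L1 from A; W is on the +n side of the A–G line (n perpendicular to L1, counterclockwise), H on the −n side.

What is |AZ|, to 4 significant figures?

50.41

Tangency of A1 to both parallel lines with radius 13.4 puts W and H at A ± 13.4·n: W = (12.49, 4.846), H = (-12.49, -4.846). Equal radii place C and Z the same way about G: C = G + 13.4·n = (30.07, -40.47), Z = G − 13.4·n = (5.082, -50.16). Then |AZ| = |Z − A| = 50.41.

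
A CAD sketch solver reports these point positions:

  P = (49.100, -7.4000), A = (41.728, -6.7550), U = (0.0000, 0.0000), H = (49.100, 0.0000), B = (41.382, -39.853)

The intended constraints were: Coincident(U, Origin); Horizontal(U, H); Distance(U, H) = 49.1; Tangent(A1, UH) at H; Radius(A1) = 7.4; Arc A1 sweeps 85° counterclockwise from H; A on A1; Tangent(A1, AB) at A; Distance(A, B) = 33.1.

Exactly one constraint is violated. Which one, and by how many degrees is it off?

Tangent(A1, AB) at A — off by 4.40°.

U = (0.00, 0.00) ✓; U.y = 0.00, H.y = 0.00 ✓; |UH| = 49.10 ✓; ∠(PH, HU) = 90.00° ✓; |PH| = 7.400 ✓; bearing(P→A) − bearing(P→H) = 85.00° ✓; |PA| = 7.400 ✓; ∠(PA, AB) = 85.60° ✗; |AB| = 33.10 ✓.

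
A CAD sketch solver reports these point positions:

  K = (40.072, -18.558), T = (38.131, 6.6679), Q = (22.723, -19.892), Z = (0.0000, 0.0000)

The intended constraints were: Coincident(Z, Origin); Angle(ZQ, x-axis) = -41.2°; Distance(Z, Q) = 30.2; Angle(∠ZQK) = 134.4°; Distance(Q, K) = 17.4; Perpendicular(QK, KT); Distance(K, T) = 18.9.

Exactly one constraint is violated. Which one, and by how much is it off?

Distance(K, T) = 18.9 — off by 6.40.

Z = (0.00, 0.00) ✓; ZQ at -41.20° ✓; |ZQ| = 30.20 ✓; ∠ZQK = 134.4° ✓; |QK| = 17.40 ✓; ∠(QK, KT) = 90.00° ✓; |KT| = 25.30 ✗.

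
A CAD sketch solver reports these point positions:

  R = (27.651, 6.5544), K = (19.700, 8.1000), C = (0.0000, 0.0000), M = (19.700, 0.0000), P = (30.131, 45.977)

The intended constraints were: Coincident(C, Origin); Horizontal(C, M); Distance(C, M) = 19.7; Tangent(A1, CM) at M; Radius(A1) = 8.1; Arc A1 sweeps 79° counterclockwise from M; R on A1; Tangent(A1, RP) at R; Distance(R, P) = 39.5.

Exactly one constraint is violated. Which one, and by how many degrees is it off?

Tangent(A1, RP) at R — off by 7.40°.

C = (0.00, 0.00) ✓; C.y = 0.00, M.y = 0.00 ✓; |CM| = 19.70 ✓; ∠(KM, MC) = 90.00° ✓; |KM| = 8.100 ✓; bearing(K→R) − bearing(K→M) = 79.00° ✓; |KR| = 8.100 ✓; ∠(KR, RP) = 82.60° ✗; |RP| = 39.50 ✓.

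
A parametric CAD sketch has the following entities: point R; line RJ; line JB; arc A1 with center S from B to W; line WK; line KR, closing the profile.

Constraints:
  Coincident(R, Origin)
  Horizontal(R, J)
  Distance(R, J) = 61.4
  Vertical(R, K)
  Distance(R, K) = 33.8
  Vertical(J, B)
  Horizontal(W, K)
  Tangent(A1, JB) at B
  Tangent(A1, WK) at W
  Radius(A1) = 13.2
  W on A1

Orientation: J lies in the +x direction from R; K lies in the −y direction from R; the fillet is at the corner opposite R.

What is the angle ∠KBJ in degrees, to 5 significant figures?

102.13°

R is at the origin; RJ is horizontal with |RJ| = 61.4 and J on the +x side, so J = (61.400, 0.0000). R and K share the same x with |RK| = 33.8 and K on the −y side, so K = (0.0000, -33.800). The virtual corner opposite R is at (61.400, -33.800). Since A1 is tangent to JB there, SB ⟂ JB and A1 meets WK tangentially, so SW is at right angles to WK, with radius 13.2, so the center S sits 13.2 in from both sides at S = (48.200, -20.600). That places the tangent points at B = (61.400, -20.600) on JB and W = (48.200, -33.800) on WK. Then cos ∠KBJ = BK·BJ / (|BK||BJ|), giving 102.13°.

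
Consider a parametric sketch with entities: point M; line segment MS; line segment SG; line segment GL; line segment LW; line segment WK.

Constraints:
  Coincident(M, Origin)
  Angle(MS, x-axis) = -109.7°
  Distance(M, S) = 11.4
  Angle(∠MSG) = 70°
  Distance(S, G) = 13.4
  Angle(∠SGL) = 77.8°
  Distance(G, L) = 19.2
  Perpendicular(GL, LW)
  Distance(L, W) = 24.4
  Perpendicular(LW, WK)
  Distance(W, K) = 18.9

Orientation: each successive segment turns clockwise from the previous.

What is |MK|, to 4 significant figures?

21.22

M is at the origin; MS runs at -109.7° with length 11.4, so S = (-3.843, -10.73). ∠MSG = 70.0° gives SG at 140.3° from the x-axis; with |SG| = 13.4, G = (-14.15, -2.173). ∠SGL = 77.8° gives GL at 38.10° from the x-axis; with |GL| = 19.2, L = (0.9563, 9.674). GL is perpendicular to LW, so LW runs at -51.90°; with |LW| = 24.4, W = (16.01, -9.527). LW is perpendicular to WK, so WK runs at -141.9°; with |WK| = 18.9, K = (1.139, -21.19). Then |MK| = |K − M| = 21.22.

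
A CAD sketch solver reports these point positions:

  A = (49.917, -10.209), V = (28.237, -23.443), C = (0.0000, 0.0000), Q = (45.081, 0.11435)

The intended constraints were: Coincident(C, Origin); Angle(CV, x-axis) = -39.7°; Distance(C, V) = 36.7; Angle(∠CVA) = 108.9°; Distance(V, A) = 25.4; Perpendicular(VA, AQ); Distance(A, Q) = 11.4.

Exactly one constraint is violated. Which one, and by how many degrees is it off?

Perpendicular(VA, AQ) — off by 6.30°.

C = (0.00, 0.00) ✓; CV at -39.70° ✓; |CV| = 36.70 ✓; ∠CVA = 108.9° ✓; |VA| = 25.40 ✓; ∠(VA, AQ) = 83.70° ✗; |AQ| = 11.40 ✓.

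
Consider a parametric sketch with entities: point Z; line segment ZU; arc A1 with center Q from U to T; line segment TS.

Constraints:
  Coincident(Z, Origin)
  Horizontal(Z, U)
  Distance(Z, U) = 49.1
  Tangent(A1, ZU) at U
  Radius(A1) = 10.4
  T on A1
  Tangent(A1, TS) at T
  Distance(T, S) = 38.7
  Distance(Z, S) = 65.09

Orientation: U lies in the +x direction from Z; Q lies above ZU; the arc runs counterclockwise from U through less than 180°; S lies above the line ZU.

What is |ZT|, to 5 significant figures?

60.353

Checks: ∠(QU, UZ) = 90.00° ✓; |QT| = 10.40 ✓; ∠(QT, TS) = 90.00° ✓; |TS| = 38.70 ✓; |ZS| = 65.09 ✓.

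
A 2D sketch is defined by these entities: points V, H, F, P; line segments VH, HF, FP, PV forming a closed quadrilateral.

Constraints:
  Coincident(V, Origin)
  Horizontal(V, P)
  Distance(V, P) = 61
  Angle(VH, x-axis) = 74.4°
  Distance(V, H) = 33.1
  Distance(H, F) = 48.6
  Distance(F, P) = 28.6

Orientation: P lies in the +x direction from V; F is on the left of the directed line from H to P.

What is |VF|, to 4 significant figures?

64.00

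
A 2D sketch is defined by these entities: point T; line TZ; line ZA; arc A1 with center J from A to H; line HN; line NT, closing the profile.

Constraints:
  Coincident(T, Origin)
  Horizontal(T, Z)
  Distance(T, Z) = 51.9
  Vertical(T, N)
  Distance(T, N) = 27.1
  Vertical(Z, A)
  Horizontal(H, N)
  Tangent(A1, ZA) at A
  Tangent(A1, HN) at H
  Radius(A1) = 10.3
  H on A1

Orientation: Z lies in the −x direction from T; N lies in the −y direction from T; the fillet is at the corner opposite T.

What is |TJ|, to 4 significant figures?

44.86

TN is vertical with |TN| = 27.1 and N on the −y side, so N = (0.000, -27.10). The virtual corner opposite T is at (-51.90, -27.10). Since A1 is tangent to ZA there, JA ⟂ ZA and since A1 is tangent to HN there, JH ⟂ HN, with radius 10.3, so the center J sits 10.3 in from both sides at J = (-41.60, -16.80). Then |TJ| = |J − T| = 44.86.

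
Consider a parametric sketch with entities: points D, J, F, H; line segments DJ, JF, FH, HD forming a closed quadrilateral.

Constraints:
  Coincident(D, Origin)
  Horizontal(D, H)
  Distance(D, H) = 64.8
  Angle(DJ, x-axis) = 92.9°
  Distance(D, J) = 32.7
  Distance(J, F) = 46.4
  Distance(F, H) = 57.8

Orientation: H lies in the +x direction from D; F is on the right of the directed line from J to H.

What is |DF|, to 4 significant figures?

15.18

D is at the origin; DH is horizontal with |DH| = 64.8 and H in +x, so H = (64.8, 0). DJ runs at 92.9° with |DJ| = 32.7, so J = (-1.654, 32.66). F is determined by |JF| = 46.4 and |FH| = 57.8 together: it lies at the intersection of circle(J, 46.4) and circle(H, 57.8). With |JH| = 74.05, the foot of the radical line on JH is 29.00 from J and the perpendicular offset is √(46.4² − 29.00²) = 36.22. Taking the right-of-JH solution: F = (8.399, -12.64).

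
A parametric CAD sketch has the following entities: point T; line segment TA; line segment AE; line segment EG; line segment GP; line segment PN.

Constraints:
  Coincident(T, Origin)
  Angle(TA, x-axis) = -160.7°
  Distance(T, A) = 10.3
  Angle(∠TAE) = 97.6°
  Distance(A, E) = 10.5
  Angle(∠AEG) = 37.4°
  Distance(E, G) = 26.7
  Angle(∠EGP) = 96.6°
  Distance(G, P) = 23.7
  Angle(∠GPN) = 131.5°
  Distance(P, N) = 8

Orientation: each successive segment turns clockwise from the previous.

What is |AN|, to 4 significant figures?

27.97

∠EGP = 96.6° gives GP at -109.1° from the x-axis; with |GP| = 23.7, P = (1.832, -28.01). ∠GPN = 131.5° gives PN at -157.6° from the x-axis; with |PN| = 8.0, N = (-5.564, -31.06). Then |AN| = |N − A| = 27.97.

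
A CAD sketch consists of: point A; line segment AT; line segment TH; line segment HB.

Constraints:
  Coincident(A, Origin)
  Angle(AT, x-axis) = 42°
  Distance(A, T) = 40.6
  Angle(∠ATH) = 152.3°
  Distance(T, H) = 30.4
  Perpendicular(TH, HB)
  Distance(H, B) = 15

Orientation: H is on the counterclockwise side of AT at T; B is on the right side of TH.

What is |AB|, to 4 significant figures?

74.49

∠ATH = 152.3°, so TH runs at 42.0° + (180° − 152.3°) = 69.70° from the x-axis; with |TH| = 30.4, H = T + 30.4·(cos 69.70°, sin 69.70°) = (40.72, 55.68). TH is perpendicular to HB; with |HB| = 15.0 on the right of TH, B = H + 15.0·(0.9379, -0.3469) = (54.79, 50.47). Then |AB| = |B − A| = 74.49.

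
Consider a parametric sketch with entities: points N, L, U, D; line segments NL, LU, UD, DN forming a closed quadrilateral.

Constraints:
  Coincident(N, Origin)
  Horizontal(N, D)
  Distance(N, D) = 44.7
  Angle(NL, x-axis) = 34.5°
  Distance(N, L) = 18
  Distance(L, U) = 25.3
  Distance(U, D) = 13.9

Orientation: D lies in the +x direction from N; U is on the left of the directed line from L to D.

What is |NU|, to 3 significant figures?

42.1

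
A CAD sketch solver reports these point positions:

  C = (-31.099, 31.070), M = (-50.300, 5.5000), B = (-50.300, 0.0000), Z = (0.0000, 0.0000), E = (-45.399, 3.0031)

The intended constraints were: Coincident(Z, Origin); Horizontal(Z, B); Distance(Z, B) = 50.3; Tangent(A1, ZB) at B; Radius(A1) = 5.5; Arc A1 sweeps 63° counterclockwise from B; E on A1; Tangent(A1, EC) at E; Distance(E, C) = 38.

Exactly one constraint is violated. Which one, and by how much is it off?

Distance(E, C) = 38 — off by 6.50.

Z = (0.00, 0.00) ✓; Z.y = 0.00, B.y = 0.00 ✓; |ZB| = 50.30 ✓; ∠(MB, BZ) = 90.00° ✓; |MB| = 5.500 ✓; bearing(M→E) − bearing(M→B) = 63.00° ✓; |ME| = 5.500 ✓; ∠(ME, EC) = 90.00° ✓; |EC| = 31.50 ✗.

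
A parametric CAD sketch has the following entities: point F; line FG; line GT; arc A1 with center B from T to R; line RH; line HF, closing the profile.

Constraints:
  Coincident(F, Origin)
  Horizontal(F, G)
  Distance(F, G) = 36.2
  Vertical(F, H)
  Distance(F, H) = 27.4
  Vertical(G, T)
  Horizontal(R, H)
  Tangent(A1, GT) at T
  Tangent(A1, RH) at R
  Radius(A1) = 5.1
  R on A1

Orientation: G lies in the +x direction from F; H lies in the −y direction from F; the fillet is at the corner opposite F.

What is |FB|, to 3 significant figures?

38.3

F is at the origin; FG is horizontal with |FG| = 36.2 and G on the +x side, so G = (36.2, 0.00). FH is vertical with |FH| = 27.4 and H on the −y side, so H = (0.00, -27.4). The virtual corner opposite F is at (36.2, -27.4). A1 meets GT tangentially, so BT is at right angles to GT and tangency of A1 to RH means the radius BR is perpendicular to RH, with radius 5.1, so the center B sits 5.1 in from both sides at B = (31.1, -22.3). Then |FB| = |B − F| = 38.3.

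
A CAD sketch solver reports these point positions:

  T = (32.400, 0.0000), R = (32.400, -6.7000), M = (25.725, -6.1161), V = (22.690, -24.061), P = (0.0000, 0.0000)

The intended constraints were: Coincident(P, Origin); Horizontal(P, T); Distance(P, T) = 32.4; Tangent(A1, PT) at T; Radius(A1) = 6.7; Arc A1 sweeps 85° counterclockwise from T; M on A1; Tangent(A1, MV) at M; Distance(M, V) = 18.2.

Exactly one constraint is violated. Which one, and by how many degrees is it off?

Tangent(A1, MV) at M — off by 4.60°.

P = (0.00, 0.00) ✓; P.y = 0.00, T.y = 0.00 ✓; |PT| = 32.40 ✓; ∠(RT, TP) = 90.00° ✓; |RT| = 6.700 ✓; bearing(R→M) − bearing(R→T) = 85.00° ✓; |RM| = 6.700 ✓; ∠(RM, MV) = 94.60° ✗; |MV| = 18.20 ✓.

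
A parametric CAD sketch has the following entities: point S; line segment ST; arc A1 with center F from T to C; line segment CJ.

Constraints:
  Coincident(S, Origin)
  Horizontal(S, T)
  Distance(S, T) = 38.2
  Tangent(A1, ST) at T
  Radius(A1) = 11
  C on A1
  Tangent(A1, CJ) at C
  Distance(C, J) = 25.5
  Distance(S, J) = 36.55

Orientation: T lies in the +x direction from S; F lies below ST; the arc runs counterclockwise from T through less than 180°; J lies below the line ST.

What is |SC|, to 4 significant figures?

28.79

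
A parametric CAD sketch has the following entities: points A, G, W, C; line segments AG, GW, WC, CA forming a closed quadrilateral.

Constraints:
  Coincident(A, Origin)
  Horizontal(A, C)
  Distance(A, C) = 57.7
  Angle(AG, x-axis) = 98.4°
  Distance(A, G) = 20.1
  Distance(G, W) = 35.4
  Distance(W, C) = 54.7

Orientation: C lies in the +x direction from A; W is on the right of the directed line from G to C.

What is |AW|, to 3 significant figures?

15.4

Checks: |GW| = 35.40 ✓; |WC| = 54.70 ✓.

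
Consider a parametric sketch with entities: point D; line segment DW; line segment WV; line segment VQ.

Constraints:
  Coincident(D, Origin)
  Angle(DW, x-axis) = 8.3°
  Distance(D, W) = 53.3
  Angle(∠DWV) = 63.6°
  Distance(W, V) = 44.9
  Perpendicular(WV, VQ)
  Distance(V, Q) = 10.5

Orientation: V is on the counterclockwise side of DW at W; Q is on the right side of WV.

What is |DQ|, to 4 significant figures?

61.98

D is at the origin; DW runs at 8.3° with length 53.3, so W = 53.3·(cos 8.3°, sin 8.3°) = (52.74, 7.694). ∠DWV = 63.6°, so WV runs at 8.3° + (180° − 63.6°) = 124.7° from the x-axis; with |WV| = 44.9, V = W + 44.9·(cos 124.7°, sin 124.7°) = (27.18, 44.61). WV ⟂ VQ; with |VQ| = 10.5 on the right of WV, Q = V + 10.5·(0.8221, 0.5693) = (35.81, 50.59). Then |DQ| = |Q − D| = 61.98.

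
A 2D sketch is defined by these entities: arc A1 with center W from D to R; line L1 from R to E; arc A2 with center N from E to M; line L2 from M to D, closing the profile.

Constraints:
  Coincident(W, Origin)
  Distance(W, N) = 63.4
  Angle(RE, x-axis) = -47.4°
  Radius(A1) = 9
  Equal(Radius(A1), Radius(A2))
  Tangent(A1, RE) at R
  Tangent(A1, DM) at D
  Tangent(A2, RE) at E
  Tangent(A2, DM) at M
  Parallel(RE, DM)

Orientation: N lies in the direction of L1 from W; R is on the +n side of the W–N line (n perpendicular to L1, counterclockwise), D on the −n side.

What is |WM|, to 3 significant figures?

64.0

Tangency of A1 to both parallel lines with radius 9.0 puts R and D at W ± 9.0·n: R = (6.62, 6.09), D = (-6.62, -6.09). Equal radii place E and M the same way about N: E = N + 9.0·n = (49.5, -40.6), M = N − 9.0·n = (36.3, -52.8). Then |WM| = |M − W| = 64.0.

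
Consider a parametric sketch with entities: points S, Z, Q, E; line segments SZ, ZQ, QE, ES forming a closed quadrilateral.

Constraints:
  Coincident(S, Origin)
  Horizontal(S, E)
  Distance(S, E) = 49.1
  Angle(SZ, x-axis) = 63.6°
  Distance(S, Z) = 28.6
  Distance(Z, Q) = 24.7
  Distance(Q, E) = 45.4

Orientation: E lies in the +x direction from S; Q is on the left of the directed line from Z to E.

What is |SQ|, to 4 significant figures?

52.27

S is at the origin; S and E share the same y with |SE| = 49.1 and E in +x, so E = (49.1, 0). SZ runs at 63.6° with |SZ| = 28.6, so Z = (12.72, 25.62). Q is determined by |ZQ| = 24.7 and |QE| = 45.4 together: it lies at the intersection of circle(Z, 24.7) and circle(E, 45.4). With |ZE| = 44.50, the foot of the radical line on ZE is 5.943 from Z and the perpendicular offset is √(24.7² − 5.943²) = 23.97. Taking the left-of-ZE solution: Q = (31.38, 41.80).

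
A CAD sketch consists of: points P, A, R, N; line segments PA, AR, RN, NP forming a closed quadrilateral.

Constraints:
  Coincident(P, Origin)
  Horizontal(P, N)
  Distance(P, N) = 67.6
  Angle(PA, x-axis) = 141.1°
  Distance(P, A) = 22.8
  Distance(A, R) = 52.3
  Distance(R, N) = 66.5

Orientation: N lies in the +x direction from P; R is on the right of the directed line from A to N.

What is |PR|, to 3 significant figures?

32.0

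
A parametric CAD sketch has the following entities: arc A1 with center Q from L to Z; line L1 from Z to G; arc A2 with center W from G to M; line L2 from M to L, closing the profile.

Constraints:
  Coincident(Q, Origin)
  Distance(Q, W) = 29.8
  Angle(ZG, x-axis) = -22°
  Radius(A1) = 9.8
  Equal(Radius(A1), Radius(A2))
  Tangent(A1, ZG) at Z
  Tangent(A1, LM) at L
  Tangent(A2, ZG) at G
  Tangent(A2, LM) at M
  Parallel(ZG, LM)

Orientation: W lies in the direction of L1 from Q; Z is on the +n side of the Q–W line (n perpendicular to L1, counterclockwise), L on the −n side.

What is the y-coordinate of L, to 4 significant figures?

-9.086

The slot axis is L1's direction at -22.0°, so u = (cos -22.0°, sin -22.0°) = (0.9272, -0.3746) and n = (−sin -22.0°, cos -22.0°) = (0.3746, 0.9272). Q is at the origin and W lies 29.8 along u from Q, so W = 29.8·u = (27.63, -11.16). Tangency of A1 to both parallel lines with radius 9.8 puts Z and L at Q ± 9.8·n: Z = (3.671, 9.086), L = (-3.671, -9.086). So L.y = -9.086.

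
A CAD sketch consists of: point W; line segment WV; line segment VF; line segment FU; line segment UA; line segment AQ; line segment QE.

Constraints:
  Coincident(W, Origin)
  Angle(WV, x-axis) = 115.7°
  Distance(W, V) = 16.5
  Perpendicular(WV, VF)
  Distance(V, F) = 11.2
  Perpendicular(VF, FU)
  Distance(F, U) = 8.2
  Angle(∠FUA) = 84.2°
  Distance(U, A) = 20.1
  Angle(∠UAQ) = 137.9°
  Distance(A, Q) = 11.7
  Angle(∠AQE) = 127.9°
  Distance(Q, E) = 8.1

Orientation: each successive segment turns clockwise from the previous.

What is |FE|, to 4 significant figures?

28.44

W is at the origin; WV runs at 115.7° with length 16.5, so V = (-7.155, 14.87). WV is perpendicular to VF, so VF runs at 25.70°; with |VF| = 11.2, F = (2.937, 19.72). VF is perpendicular to FU, so FU runs at -64.30°; with |FU| = 8.2, U = (6.493, 12.34). ∠FUA = 84.2° gives UA at -160.1° from the x-axis; with |UA| = 20.1, A = (-12.41, 5.494). ∠UAQ = 137.9° gives AQ at 157.8° from the x-axis; with |AQ| = 11.7, Q = (-23.24, 9.915). ∠AQE = 127.9° gives QE at 105.7° from the x-axis; with |QE| = 8.1, E = (-25.43, 17.71). Then |FE| = |E − F| = 28.44.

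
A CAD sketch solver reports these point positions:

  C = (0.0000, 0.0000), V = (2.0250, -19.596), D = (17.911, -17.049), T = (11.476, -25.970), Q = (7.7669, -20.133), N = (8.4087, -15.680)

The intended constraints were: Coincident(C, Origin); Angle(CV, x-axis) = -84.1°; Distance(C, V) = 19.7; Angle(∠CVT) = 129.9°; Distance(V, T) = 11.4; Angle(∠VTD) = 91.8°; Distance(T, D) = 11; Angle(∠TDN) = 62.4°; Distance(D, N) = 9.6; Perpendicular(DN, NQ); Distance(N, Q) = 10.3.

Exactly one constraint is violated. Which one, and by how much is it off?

Distance(N, Q) = 10.3 — off by 5.80.

C = (0.00, 0.00) ✓; CV at -84.10° ✓; |CV| = 19.70 ✓; ∠CVT = 129.9° ✓; |VT| = 11.40 ✓; ∠VTD = 91.81° ✓; |TD| = 11.00 ✓; ∠TDN = 62.39° ✓; |DN| = 9.600 ✓; ∠(DN, NQ) = 90.00° ✓; |NQ| = 4.499 ✗.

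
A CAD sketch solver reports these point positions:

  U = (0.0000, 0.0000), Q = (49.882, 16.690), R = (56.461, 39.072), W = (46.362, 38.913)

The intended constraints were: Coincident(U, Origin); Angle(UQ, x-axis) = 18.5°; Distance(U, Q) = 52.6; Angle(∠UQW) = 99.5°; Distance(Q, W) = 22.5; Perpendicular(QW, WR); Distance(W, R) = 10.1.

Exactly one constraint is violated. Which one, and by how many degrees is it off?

Perpendicular(QW, WR) — off by 8.10°.

U = (0.00, 0.00) ✓; UQ at 18.50° ✓; |UQ| = 52.60 ✓; ∠UQW = 99.50° ✓; |QW| = 22.50 ✓; ∠(QW, WR) = 98.10° ✗; |WR| = 10.10 ✓.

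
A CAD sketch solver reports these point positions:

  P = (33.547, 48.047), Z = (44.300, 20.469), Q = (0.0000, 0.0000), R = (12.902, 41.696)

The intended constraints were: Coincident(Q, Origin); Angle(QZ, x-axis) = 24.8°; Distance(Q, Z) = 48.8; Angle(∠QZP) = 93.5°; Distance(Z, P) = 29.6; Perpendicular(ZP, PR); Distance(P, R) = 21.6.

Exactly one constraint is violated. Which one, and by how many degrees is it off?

Perpendicular(ZP, PR) — off by 4.20°.

Q = (0.00, 0.00) ✓; QZ at 24.80° ✓; |QZ| = 48.80 ✓; ∠QZP = 93.50° ✓; |ZP| = 29.60 ✓; ∠(ZP, PR) = 85.80° ✗; |PR| = 21.60 ✓.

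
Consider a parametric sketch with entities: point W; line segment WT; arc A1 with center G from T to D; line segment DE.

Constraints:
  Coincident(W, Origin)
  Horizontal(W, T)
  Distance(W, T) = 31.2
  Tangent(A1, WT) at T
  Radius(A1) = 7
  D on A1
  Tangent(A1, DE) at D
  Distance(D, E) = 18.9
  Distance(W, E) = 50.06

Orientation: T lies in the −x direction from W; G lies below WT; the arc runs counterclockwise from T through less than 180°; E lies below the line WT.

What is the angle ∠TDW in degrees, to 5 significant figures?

26.786°

Checks: |WT| = 31.20 ✓; |GD| = 7.000 ✓; ∠(GD, DE) = 90.00° ✓; |DE| = 18.90 ✓; |WE| = 50.06 ✓.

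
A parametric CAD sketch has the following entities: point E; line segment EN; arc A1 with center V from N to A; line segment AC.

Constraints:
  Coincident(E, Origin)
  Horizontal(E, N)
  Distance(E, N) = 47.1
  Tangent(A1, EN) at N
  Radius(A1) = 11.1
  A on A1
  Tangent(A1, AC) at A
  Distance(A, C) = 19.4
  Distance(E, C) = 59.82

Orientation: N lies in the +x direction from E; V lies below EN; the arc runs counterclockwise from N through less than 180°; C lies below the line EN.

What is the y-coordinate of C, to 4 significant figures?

-33.30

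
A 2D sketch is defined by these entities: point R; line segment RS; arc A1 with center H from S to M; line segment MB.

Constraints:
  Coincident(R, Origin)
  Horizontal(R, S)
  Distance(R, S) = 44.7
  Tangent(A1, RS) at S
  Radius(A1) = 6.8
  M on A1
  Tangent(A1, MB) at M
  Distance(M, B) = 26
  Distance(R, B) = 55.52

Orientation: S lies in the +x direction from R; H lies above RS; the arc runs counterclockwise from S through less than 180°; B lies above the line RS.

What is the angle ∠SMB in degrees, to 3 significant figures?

127°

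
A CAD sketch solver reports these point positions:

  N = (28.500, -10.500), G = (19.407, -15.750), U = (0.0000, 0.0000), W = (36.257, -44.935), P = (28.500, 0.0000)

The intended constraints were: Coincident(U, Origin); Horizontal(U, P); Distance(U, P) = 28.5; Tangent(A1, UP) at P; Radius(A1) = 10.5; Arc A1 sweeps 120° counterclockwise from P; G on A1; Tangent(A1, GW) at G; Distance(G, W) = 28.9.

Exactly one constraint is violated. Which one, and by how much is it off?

Distance(G, W) = 28.9 — off by 4.80.

U = (0.00, 0.00) ✓; U.y = 0.00, P.y = 0.00 ✓; |UP| = 28.50 ✓; ∠(NP, PU) = 90.00° ✓; |NP| = 10.50 ✓; bearing(N→G) − bearing(N→P) = 120.0° ✓; |NG| = 10.50 ✓; ∠(NG, GW) = 90.00° ✓; |GW| = 33.70 ✗.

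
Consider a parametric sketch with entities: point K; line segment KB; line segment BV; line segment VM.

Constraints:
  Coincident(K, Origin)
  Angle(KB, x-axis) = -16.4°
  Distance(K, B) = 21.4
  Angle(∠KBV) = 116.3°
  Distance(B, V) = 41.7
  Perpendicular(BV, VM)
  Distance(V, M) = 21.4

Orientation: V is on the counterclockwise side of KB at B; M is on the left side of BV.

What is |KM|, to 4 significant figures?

51.23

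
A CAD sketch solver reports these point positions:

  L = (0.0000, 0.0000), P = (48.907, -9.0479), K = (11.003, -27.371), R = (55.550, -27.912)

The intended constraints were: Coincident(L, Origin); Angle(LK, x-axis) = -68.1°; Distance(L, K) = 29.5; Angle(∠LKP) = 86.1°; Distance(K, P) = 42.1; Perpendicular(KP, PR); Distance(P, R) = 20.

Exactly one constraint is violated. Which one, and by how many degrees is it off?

Perpendicular(KP, PR) — off by 6.40°.

L = (0.00, 0.00) ✓; LK at -68.10° ✓; |LK| = 29.50 ✓; ∠LKP = 86.10° ✓; |KP| = 42.10 ✓; ∠(KP, PR) = 96.40° ✗; |PR| = 20.00 ✓.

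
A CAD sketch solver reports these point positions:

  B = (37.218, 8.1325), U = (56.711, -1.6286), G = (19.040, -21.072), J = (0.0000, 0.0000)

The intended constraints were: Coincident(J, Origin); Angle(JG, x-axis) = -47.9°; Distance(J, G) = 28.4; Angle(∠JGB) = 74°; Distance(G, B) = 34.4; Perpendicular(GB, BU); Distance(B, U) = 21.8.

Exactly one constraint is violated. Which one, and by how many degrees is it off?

Perpendicular(GB, BU) — off by 5.30°.

J = (0.00, 0.00) ✓; JG at -47.90° ✓; |JG| = 28.40 ✓; ∠JGB = 74.00° ✓; |GB| = 34.40 ✓; ∠(GB, BU) = 84.70° ✗; |BU| = 21.80 ✓.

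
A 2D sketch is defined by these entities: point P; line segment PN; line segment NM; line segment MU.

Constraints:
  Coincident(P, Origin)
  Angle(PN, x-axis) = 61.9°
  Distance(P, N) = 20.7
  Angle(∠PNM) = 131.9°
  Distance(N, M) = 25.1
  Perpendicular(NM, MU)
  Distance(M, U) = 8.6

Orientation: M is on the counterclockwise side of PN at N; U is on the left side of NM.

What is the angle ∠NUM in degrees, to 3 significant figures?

71.1°

∠PNM = 131.9°, so NM runs at 61.9° + (180° − 131.9°) = 110° from the x-axis; with |NM| = 25.1, M = N + 25.1·(cos 110°, sin 110°) = (1.17, 41.8). NM is perpendicular to MU; with |MU| = 8.6 on the left of NM, U = M + 8.6·(-0.940, -0.342) = (-6.92, 38.9). Then cos ∠NUM = UN·UM / (|UN||UM|), giving 71.1°.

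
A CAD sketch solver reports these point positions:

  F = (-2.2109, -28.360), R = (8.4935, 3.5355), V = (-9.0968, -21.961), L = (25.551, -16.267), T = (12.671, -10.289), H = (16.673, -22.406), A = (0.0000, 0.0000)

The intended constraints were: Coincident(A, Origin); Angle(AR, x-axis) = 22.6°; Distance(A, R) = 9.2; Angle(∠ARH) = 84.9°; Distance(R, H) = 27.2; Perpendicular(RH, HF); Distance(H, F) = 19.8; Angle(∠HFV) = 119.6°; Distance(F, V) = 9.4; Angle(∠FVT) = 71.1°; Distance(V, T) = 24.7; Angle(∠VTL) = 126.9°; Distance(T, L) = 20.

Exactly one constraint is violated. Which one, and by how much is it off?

Distance(T, L) = 20 — off by 5.80.

A = (0.00, 0.00) ✓; AR at 22.60° ✓; |AR| = 9.200 ✓; ∠ARH = 84.90° ✓; |RH| = 27.20 ✓; ∠(RH, HF) = 90.00° ✓; |HF| = 19.80 ✓; ∠HFV = 119.6° ✓; |FV| = 9.400 ✓; ∠FVT = 71.10° ✓; |VT| = 24.70 ✓; ∠VTL = 126.9° ✓; |TL| = 14.20 ✗.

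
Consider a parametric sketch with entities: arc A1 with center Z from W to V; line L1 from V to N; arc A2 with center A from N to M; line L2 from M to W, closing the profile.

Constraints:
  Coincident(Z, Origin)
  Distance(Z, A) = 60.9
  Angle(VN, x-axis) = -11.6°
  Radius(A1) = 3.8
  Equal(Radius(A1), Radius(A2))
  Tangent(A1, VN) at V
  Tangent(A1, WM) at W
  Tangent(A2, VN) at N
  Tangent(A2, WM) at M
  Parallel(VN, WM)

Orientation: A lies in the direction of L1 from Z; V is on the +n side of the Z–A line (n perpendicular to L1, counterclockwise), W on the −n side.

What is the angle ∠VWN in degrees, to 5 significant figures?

82.887°

The slot axis is L1's direction at -11.6°, so u = (cos -11.6°, sin -11.6°) = (0.97958, -0.20108) and n = (−sin -11.6°, cos -11.6°) = (0.20108, 0.97958). Z is at the origin and A lies 60.9 along u from Z, so A = 60.9·u = (59.656, -12.246). Tangency of A1 to both parallel lines with radius 3.8 puts V and W at Z ± 3.8·n: V = (0.76410, 3.7224), W = (-0.76410, -3.7224). Equal radii place N and M the same way about A: N = A + 3.8·n = (60.420, -8.5233), M = A − 3.8·n = (58.892, -15.968). Then cos ∠VWN = WV·WN / (|WV||WN|), giving 82.887°.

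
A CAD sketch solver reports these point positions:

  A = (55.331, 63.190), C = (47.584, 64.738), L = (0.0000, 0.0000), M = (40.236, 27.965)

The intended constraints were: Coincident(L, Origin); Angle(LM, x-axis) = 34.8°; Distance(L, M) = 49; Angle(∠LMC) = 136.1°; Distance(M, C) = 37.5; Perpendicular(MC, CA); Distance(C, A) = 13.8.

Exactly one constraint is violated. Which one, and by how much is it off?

Distance(C, A) = 13.8 — off by 5.90.

L = (0.00, 0.00) ✓; LM at 34.80° ✓; |LM| = 49.00 ✓; ∠LMC = 136.1° ✓; |MC| = 37.50 ✓; ∠(MC, CA) = 90.00° ✓; |CA| = 7.900 ✗.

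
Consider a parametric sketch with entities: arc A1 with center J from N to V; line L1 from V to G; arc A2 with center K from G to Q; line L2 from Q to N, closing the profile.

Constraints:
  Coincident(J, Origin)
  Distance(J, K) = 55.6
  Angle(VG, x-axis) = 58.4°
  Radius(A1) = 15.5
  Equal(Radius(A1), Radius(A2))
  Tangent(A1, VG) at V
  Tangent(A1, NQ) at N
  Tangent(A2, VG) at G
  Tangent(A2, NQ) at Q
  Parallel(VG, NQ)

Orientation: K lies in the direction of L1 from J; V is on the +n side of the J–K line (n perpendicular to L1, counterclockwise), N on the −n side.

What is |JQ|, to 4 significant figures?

57.72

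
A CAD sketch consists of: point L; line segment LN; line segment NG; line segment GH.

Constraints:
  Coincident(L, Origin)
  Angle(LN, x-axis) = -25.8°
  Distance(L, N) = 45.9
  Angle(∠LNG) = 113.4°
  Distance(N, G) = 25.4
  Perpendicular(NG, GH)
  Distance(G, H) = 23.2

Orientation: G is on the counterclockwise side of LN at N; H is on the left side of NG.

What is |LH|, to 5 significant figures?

47.557

L is at the origin; LN runs at -25.8° with length 45.9, so N = 45.9·(cos -25.8°, sin -25.8°) = (41.325, -19.977). ∠LNG = 113.4°, so NG runs at -25.8° + (180° − 113.4°) = 40.800° from the x-axis; with |NG| = 25.4, G = N + 25.4·(cos 40.800°, sin 40.800°) = (60.552, -3.3802). NG ⟂ GH; with |GH| = 23.2 on the left of NG, H = G + 23.2·(-0.65342, 0.75700) = (45.393, 14.182). Then |LH| = |H − L| = 47.557.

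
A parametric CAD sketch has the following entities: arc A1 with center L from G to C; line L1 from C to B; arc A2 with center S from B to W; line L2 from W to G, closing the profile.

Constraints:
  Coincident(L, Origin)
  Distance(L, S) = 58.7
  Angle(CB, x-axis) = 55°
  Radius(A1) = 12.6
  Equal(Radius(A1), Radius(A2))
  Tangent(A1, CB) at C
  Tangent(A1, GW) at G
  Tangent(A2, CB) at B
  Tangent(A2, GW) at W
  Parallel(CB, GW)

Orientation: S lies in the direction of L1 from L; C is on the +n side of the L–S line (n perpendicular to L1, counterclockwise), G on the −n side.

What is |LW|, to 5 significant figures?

60.037

The slot axis is L1's direction at 55.0°, so u = (cos 55.0°, sin 55.0°) = (0.57358, 0.81915) and n = (−sin 55.0°, cos 55.0°) = (-0.81915, 0.57358). L is at the origin and S lies 58.7 along u from L, so S = 58.7·u = (33.669, 48.084). Tangency of A1 to both parallel lines with radius 12.6 puts C and G at L ± 12.6·n: C = (-10.321, 7.2271), G = (10.321, -7.2271). Equal radii place B and W the same way about S: B = S + 12.6·n = (23.348, 55.311), W = S − 12.6·n = (43.990, 40.857). Then |LW| = |W − L| = 60.037.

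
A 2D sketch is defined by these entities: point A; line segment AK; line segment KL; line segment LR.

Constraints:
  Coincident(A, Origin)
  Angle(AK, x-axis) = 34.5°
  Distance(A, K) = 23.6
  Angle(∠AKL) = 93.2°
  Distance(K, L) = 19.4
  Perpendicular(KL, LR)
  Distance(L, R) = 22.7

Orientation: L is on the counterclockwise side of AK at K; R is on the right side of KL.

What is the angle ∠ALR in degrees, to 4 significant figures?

138.7°

A is at the origin; AK runs at 34.5° with length 23.6, so K = 23.6·(cos 34.5°, sin 34.5°) = (19.45, 13.37). ∠AKL = 93.2°, so KL runs at 34.5° + (180° − 93.2°) = 121.3° from the x-axis; with |KL| = 19.4, L = K + 19.4·(cos 121.3°, sin 121.3°) = (9.371, 29.94). KL is perpendicular to LR; with |LR| = 22.7 on the right of KL, R = L + 22.7·(0.8545, 0.5195) = (28.77, 41.74). Then cos ∠ALR = LA·LR / (|LA||LR|), giving 138.7°.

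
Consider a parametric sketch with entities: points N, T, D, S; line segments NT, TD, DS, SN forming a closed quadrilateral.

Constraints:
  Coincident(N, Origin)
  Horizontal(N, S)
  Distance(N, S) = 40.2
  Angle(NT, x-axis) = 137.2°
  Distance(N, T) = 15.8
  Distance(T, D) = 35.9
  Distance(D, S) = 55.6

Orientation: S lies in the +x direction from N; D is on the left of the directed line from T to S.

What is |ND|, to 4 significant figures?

43.00

Checks: |NS| = 40.20 ✓; |NT| = 15.80 ✓; |TD| = 35.90 ✓; |DS| = 55.60 ✓.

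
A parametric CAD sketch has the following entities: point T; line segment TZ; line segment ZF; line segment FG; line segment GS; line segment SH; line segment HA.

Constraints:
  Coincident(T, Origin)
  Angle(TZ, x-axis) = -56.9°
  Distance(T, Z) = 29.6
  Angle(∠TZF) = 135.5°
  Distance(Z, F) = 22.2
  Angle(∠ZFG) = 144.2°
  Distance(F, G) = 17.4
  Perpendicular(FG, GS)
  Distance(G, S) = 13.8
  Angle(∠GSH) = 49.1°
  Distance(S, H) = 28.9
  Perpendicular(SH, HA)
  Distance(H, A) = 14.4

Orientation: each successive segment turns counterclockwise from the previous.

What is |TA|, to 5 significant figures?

64.547

T is at the origin; TZ runs at -56.9° with length 29.6, so Z = (16.165, -24.796). ∠TZF = 135.5° gives ZF at -12.400° from the x-axis; with |ZF| = 22.2, F = (37.847, -29.564). ∠ZFG = 144.2° gives FG at 23.400° from the x-axis; with |FG| = 17.4, G = (53.816, -22.653). FG is perpendicular to GS, so GS runs at 113.40°; with |GS| = 13.8, S = (48.335, -9.9882). ∠GSH = 49.1° gives SH at -115.70° from the x-axis; with |SH| = 28.9, H = (35.802, -36.029). SH is perpendicular to HA, so HA runs at -25.700°; with |HA| = 14.4, A = (48.778, -42.274). Then |TA| = |A − T| = 64.547.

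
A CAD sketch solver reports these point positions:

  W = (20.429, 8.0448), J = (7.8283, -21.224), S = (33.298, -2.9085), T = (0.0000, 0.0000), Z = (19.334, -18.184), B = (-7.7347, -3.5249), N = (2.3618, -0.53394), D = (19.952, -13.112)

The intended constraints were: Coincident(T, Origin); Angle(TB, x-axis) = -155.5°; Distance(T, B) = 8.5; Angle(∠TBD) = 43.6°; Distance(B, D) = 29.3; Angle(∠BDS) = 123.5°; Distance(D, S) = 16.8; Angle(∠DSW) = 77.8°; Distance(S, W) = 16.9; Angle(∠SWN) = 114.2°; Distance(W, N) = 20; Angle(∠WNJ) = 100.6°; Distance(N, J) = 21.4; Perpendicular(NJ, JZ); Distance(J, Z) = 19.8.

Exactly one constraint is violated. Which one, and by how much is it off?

Distance(J, Z) = 19.8 — off by 7.90.

T = (0.00, 0.00) ✓; TB at -155.5° ✓; |TB| = 8.500 ✓; ∠TBD = 43.60° ✓; |BD| = 29.30 ✓; ∠BDS = 123.5° ✓; |DS| = 16.80 ✓; ∠DSW = 77.80° ✓; |SW| = 16.90 ✓; ∠SWN = 114.2° ✓; |WN| = 20.00 ✓; ∠WNJ = 100.6° ✓; |NJ| = 21.40 ✓; ∠(NJ, JZ) = 90.00° ✓; |JZ| = 11.90 ✗.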